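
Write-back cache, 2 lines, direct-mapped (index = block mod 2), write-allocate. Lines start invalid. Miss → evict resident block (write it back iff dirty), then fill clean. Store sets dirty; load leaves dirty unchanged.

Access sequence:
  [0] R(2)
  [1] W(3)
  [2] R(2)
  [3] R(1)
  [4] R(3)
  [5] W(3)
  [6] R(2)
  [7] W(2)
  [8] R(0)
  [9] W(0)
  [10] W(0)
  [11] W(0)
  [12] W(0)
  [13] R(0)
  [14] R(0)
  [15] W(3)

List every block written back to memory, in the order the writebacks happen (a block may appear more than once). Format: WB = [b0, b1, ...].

WB = [3, 2]

  0 | R B2 → L0 miss [-]
  1 | W B3 → L1 miss [D]
  2 | R B2 → L0 hit [-]
  3 | R B1 → L1 miss wb→B3 [-]
  4 | R B3 → L1 miss [-]
  5 | W B3 → L1 hit [D]
  6 | R B2 → L0 hit [-]
  7 | W B2 → L0 hit [D]
  8 | R B0 → L0 miss wb→B2 [-]
  9 | W B0 → L0 hit [D]
  10 | W B0 → L0 hit [D]
  11 | W B0 → L0 hit [D]
  12 | W B0 → L0 hit [D]
  13 | R B0 → L0 hit [D]
  14 | R B0 → L0 hit [D]
  15 | W B3 → L1 hit [D]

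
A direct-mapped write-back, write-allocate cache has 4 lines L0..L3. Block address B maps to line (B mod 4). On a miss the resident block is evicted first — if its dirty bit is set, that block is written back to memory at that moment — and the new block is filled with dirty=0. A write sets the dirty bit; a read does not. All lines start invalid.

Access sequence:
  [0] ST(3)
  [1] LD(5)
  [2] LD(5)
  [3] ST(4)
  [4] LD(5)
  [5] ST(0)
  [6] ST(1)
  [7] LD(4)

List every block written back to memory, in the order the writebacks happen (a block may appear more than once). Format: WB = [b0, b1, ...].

WB = [4, 0]

  0 | W B3 → L3 miss [D]
  1 | R B5 → L1 miss [-]
  2 | R B5 → L1 hit [-]
  3 | W B4 → L0 miss [D]
  4 | R B5 → L1 hit [-]
  5 | W B0 → L0 miss wb→B4 [D]
  6 | W B1 → L1 miss [D]
  7 | R B4 → L0 miss wb→B0 [-]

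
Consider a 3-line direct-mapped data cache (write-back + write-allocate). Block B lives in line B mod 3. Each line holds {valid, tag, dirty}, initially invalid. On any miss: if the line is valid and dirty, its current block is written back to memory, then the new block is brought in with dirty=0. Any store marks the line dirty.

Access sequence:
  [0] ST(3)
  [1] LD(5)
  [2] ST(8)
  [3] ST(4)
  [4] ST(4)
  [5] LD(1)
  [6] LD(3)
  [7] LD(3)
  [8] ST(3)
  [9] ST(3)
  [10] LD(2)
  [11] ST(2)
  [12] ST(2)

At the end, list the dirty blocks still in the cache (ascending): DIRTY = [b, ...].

  0 | W B3 → L0 miss [D]
  1 | R B5 → L2 miss [-]
  2 | W B8 → L2 miss [D]
  3 | W B4 → L1 miss [D]
  4 | W B4 → L1 hit [D]
  5 | R B1 → L1 miss wb→B4 [-]
  6 | R B3 → L0 hit [D]
  7 | R B3 → L0 hit [D]
  8 | W B3 → L0 hit [D]
  9 | W B3 → L0 hit [D]
  10 | R B2 → L2 miss wb→B8 [-]
  11 | W B2 → L2 hit [D]
  12 | W B2 → L2 hit [D]

DIRTY = [2, 3]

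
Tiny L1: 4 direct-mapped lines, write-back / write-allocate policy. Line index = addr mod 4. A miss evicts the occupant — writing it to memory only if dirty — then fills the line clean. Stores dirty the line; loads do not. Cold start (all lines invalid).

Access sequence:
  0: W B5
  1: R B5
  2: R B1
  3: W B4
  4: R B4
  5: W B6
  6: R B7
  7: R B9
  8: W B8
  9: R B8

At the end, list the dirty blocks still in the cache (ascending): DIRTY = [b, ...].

  0 | W B5 → L1 miss [D]
  1 | R B5 → L1 hit [D]
  2 | R B1 → L1 miss wb→B5 [-]
  3 | W B4 → L0 miss [D]
  4 | R B4 → L0 hit [D]
  5 | W B6 → L2 miss [D]
  6 | R B7 → L3 miss [-]
  7 | R B9 → L1 miss [-]
  8 | W B8 → L0 miss wb→B4 [D]
  9 | R B8 → L0 hit [D]

DIRTY = [6, 8]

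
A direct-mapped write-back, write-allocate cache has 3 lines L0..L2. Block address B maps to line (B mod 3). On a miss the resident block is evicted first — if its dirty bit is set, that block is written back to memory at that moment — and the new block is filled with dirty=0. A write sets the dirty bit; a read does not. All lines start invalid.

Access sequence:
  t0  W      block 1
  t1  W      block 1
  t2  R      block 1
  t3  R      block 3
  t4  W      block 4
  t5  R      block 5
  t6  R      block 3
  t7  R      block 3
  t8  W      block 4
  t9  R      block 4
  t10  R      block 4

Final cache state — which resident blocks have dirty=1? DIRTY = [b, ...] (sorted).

DIRTY = [4]

  0 | W B1 → L1 miss [D]
  1 | W B1 → L1 hit [D]
  2 | R B1 → L1 hit [D]
  3 | R B3 → L0 miss [-]
  4 | W B4 → L1 miss wb→B1 [D]
  5 | R B5 → L2 miss [-]
  6 | R B3 → L0 hit [-]
  7 | R B3 → L0 hit [-]
  8 | W B4 → L1 hit [D]
  9 | R B4 → L1 hit [D]
  10 | R B4 → L1 hit [D]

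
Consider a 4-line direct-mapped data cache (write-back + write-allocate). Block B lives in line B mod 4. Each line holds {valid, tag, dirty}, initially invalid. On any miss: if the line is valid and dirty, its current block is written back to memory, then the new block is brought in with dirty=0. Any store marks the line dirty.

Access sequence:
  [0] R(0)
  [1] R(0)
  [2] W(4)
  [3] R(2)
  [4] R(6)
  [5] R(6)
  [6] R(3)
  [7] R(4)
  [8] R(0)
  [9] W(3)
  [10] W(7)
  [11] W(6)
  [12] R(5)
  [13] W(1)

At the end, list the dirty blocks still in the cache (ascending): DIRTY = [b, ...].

DIRTY = [1, 6, 7]

0: R B0 → L0 miss [-]
1: R B0 → L0 hit [-]
2: W B4 → L0 miss [D]
3: R B2 → L2 miss [-]
4: R B6 → L2 miss [-]
5: R B6 → L2 hit [-]
6: R B3 → L3 miss [-]
7: R B4 → L0 hit [D]
8: R B0 → L0 miss wb→B4 [-]
9: W B3 → L3 hit [D]
10: W B7 → L3 miss wb→B3 [D]
11: W B6 → L2 hit [D]
12: R B5 → L1 miss [-]
13: W B1 → L1 miss [D]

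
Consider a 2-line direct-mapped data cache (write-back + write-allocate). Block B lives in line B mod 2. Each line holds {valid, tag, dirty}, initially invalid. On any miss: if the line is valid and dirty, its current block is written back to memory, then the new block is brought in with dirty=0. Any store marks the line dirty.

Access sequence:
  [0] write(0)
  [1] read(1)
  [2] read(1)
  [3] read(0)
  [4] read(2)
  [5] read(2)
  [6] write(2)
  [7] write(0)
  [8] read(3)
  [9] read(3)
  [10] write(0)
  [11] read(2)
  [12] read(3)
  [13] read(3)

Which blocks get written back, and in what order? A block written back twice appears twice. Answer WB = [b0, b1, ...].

0: W B0 → L0 miss [D]
1: R B1 → L1 miss [-]
2: R B1 → L1 hit [-]
3: R B0 → L0 hit [D]
4: R B2 → L0 miss wb→B0 [-]
5: R B2 → L0 hit [-]
6: W B2 → L0 hit [D]
7: W B0 → L0 miss wb→B2 [D]
8: R B3 → L1 miss [-]
9: R B3 → L1 hit [-]
10: W B0 → L0 hit [D]
11: R B2 → L0 miss wb→B0 [-]
12: R B3 → L1 hit [-]
13: R B3 → L1 hit [-]

WB = [0, 2, 0]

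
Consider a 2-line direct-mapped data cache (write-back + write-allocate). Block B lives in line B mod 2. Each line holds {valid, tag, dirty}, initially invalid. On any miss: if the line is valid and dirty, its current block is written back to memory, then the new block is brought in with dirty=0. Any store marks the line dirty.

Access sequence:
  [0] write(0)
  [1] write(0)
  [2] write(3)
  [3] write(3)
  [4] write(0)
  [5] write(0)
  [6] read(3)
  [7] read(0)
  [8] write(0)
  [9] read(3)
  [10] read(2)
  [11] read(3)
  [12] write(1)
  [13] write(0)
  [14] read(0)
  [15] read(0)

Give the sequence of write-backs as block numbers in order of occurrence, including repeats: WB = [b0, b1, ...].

WB = [0, 3]

0: W B0 -> L0 miss  d=D]
1: W B0 -> L0 hit  d=D]
2: W B3 -> L1 miss  d=D]
3: W B3 -> L1 hit  d=D]
4: W B0 -> L0 hit  d=D]
5: W B0 -> L0 hit  d=D]
6: R B3 -> L1 hit  d=D]
7: R B0 -> L0 hit  d=D]
8: W B0 -> L0 hit  d=D]
9: R B3 -> L1 hit  d=D]
10: R B2 -> L0 miss wb->B0  d=-]
11: R B3 -> L1 hit  d=D]
12: W B1 -> L1 miss wb->B3  d=D]
13: W B0 -> L0 miss  d=D]
14: R B0 -> L0 hit  d=D]
15: R B0 -> L0 hit  d=D]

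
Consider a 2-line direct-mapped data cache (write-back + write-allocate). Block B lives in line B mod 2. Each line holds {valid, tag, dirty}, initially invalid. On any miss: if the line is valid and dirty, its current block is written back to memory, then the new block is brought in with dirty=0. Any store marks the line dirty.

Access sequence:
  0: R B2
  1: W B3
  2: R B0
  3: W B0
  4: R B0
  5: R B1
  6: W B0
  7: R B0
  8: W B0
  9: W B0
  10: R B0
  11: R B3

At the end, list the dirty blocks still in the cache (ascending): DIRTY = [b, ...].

DIRTY = [0]

0: R B2 → L0 miss [-]
1: W B3 → L1 miss [D]
2: R B0 → L0 miss [-]
3: W B0 → L0 hit [D]
4: R B0 → L0 hit [D]
5: R B1 → L1 miss wb→B3 [-]
6: W B0 → L0 hit [D]
7: R B0 → L0 hit [D]
8: W B0 → L0 hit [D]
9: W B0 → L0 hit [D]
10: R B0 → L0 hit [D]
11: R B3 → L1 miss [-]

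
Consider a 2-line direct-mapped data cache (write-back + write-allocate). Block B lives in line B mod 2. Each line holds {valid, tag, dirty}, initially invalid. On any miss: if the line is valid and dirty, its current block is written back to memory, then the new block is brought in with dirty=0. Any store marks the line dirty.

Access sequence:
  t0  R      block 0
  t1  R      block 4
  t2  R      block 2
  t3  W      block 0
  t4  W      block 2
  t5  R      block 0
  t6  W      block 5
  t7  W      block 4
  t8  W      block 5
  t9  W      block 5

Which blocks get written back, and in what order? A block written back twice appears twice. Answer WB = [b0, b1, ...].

WB = [0, 2]

  0 | R B0 → L0 miss [-]
  1 | R B4 → L0 miss [-]
  2 | R B2 → L0 miss [-]
  3 | W B0 → L0 miss [D]
  4 | W B2 → L0 miss wb→B0 [D]
  5 | R B0 → L0 miss wb→B2 [-]
  6 | W B5 → L1 miss [D]
  7 | W B4 → L0 miss [D]
  8 | W B5 → L1 hit [D]
  9 | W B5 → L1 hit [D]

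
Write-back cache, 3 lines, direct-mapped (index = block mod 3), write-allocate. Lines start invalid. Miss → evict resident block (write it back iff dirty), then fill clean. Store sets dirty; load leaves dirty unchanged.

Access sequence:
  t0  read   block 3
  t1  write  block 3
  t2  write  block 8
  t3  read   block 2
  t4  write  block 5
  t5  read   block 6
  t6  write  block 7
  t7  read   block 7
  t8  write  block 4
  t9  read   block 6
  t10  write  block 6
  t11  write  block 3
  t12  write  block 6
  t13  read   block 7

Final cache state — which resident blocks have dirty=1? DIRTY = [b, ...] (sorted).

0: R B3 -> L0 miss  d=-]
1: W B3 -> L0 hit  d=D]
2: W B8 -> L2 miss  d=D]
3: R B2 -> L2 miss wb->B8  d=-]
4: W B5 -> L2 miss  d=D]
5: R B6 -> L0 miss wb->B3  d=-]
6: W B7 -> L1 miss  d=D]
7: R B7 -> L1 hit  d=D]
8: W B4 -> L1 miss wb->B7  d=D]
9: R B6 -> L0 hit  d=-]
10: W B6 -> L0 hit  d=D]
11: W B3 -> L0 miss wb->B6  d=D]
12: W B6 -> L0 miss wb->B3  d=D]
13: R B7 -> L1 miss wb->B4  d=-]

DIRTY = [5, 6]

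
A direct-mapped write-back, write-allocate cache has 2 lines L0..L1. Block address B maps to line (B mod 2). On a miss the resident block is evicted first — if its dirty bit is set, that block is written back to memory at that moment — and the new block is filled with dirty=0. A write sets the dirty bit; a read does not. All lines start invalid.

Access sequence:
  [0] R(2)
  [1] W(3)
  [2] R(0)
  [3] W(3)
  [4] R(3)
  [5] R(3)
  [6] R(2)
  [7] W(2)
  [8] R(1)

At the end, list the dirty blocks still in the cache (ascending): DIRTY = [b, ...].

DIRTY = [2]

0: R B2 -> L0 miss  d=-]
1: W B3 -> L1 miss  d=D]
2: R B0 -> L0 miss  d=-]
3: W B3 -> L1 hit  d=D]
4: R B3 -> L1 hit  d=D]
5: R B3 -> L1 hit  d=D]
6: R B2 -> L0 miss  d=-]
7: W B2 -> L0 hit  d=D]
8: R B1 -> L1 miss wb->B3  d=-]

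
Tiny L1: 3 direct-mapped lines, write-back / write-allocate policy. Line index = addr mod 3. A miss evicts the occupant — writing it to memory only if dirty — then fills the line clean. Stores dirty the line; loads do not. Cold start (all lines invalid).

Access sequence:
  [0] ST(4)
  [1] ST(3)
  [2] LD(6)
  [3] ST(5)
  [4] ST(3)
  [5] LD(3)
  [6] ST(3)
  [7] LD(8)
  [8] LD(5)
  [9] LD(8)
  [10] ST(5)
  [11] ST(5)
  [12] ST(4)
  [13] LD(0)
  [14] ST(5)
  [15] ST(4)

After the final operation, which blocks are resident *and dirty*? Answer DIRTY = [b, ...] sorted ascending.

DIRTY = [4, 5]

0: W B4 -> L1 miss  d=D]
1: W B3 -> L0 miss  d=D]
2: R B6 -> L0 miss wb->B3  d=-]
3: W B5 -> L2 miss  d=D]
4: W B3 -> L0 miss  d=D]
5: R B3 -> L0 hit  d=D]
6: W B3 -> L0 hit  d=D]
7: R B8 -> L2 miss wb->B5  d=-]
8: R B5 -> L2 miss  d=-]
9: R B8 -> L2 miss  d=-]
10: W B5 -> L2 miss  d=D]
11: W B5 -> L2 hit  d=D]
12: W B4 -> L1 hit  d=D]
13: R B0 -> L0 miss wb->B3  d=-]
14: W B5 -> L2 hit  d=D]
15: W B4 -> L1 hit  d=D]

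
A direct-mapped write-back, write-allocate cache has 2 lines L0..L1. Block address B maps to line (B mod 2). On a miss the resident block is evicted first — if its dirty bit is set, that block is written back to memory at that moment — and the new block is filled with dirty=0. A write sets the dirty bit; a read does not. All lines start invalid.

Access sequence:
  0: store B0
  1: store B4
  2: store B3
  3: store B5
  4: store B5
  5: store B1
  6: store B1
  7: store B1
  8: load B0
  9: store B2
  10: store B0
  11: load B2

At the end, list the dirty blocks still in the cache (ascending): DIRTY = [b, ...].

0: W B0 -> L0 miss  d=D]
1: W B4 -> L0 miss wb->B0  d=D]
2: W B3 -> L1 miss  d=D]
3: W B5 -> L1 miss wb->B3  d=D]
4: W B5 -> L1 hit  d=D]
5: W B1 -> L1 miss wb->B5  d=D]
6: W B1 -> L1 hit  d=D]
7: W B1 -> L1 hit  d=D]
8: R B0 -> L0 miss wb->B4  d=-]
9: W B2 -> L0 miss  d=D]
10: W B0 -> L0 miss wb->B2  d=D]
11: R B2 -> L0 miss wb->B0  d=-]

DIRTY = [1]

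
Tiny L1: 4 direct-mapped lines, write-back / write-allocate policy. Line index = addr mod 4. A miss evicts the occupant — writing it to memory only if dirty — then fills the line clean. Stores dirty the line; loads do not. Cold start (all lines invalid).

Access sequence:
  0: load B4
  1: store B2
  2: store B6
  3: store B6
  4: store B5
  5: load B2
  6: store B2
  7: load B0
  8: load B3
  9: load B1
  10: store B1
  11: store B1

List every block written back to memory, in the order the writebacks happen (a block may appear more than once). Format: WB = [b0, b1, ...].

  0 | R B4 → L0 miss [-]
  1 | W B2 → L2 miss [D]
  2 | W B6 → L2 miss wb→B2 [D]
  3 | W B6 → L2 hit [D]
  4 | W B5 → L1 miss [D]
  5 | R B2 → L2 miss wb→B6 [-]
  6 | W B2 → L2 hit [D]
  7 | R B0 → L0 miss [-]
  8 | R B3 → L3 miss [-]
  9 | R B1 → L1 miss wb→B5 [-]
  10 | W B1 → L1 hit [D]
  11 | W B1 → L1 hit [D]

WB = [2, 6, 5]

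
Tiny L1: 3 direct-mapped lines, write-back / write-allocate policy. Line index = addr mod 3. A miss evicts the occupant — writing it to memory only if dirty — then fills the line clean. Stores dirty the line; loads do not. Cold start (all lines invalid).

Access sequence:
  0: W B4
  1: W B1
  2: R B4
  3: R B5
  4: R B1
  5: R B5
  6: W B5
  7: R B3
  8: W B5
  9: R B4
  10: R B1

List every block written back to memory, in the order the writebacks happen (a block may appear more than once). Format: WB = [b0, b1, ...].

WB = [4, 1]

0: W B4 -> L1 miss  d=D]
1: W B1 -> L1 miss wb->B4  d=D]
2: R B4 -> L1 miss wb->B1  d=-]
3: R B5 -> L2 miss  d=-]
4: R B1 -> L1 miss  d=-]
5: R B5 -> L2 hit  d=-]
6: W B5 -> L2 hit  d=D]
7: R B3 -> L0 miss  d=-]
8: W B5 -> L2 hit  d=D]
9: R B4 -> L1 miss  d=-]
10: R B1 -> L1 miss  d=-]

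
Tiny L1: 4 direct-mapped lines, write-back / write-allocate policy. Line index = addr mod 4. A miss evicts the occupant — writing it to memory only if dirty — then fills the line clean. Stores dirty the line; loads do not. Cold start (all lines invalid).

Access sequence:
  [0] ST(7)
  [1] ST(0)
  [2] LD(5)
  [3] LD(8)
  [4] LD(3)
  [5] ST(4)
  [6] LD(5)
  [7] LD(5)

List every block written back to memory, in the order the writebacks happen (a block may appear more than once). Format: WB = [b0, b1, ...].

0: W B7 → L3 miss [D]
1: W B0 → L0 miss [D]
2: R B5 → L1 miss [-]
3: R B8 → L0 miss wb→B0 [-]
4: R B3 → L3 miss wb→B7 [-]
5: W B4 → L0 miss [D]
6: R B5 → L1 hit [-]
7: R B5 → L1 hit [-]

WB = [0, 7]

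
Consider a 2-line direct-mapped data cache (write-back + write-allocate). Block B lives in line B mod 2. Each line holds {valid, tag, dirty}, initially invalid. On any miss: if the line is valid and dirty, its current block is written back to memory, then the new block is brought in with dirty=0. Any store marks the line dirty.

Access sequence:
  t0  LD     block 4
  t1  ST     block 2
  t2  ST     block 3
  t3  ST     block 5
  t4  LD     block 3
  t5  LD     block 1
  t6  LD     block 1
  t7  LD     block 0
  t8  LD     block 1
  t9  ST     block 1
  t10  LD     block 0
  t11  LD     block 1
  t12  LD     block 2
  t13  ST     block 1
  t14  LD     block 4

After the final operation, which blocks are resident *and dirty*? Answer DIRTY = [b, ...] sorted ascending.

DIRTY = [1]

  0 | R B4 → L0 miss [-]
  1 | W B2 → L0 miss [D]
  2 | W B3 → L1 miss [D]
  3 | W B5 → L1 miss wb→B3 [D]
  4 | R B3 → L1 miss wb→B5 [-]
  5 | R B1 → L1 miss [-]
  6 | R B1 → L1 hit [-]
  7 | R B0 → L0 miss wb→B2 [-]
  8 | R B1 → L1 hit [-]
  9 | W B1 → L1 hit [D]
  10 | R B0 → L0 hit [-]
  11 | R B1 → L1 hit [D]
  12 | R B2 → L0 miss [-]
  13 | W B1 → L1 hit [D]
  14 | R B4 → L0 miss [-]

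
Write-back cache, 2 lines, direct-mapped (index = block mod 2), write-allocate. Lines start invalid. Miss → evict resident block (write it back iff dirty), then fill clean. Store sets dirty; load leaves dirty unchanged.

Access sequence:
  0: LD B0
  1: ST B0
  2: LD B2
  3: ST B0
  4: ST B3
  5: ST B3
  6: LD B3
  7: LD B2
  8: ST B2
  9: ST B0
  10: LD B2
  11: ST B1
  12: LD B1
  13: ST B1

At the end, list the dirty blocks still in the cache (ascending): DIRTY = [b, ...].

0: R B0 → L0 miss [-]
1: W B0 → L0 hit [D]
2: R B2 → L0 miss wb→B0 [-]
3: W B0 → L0 miss [D]
4: W B3 → L1 miss [D]
5: W B3 → L1 hit [D]
6: R B3 → L1 hit [D]
7: R B2 → L0 miss wb→B0 [-]
8: W B2 → L0 hit [D]
9: W B0 → L0 miss wb→B2 [D]
10: R B2 → L0 miss wb→B0 [-]
11: W B1 → L1 miss wb→B3 [D]
12: R B1 → L1 hit [D]
13: W B1 → L1 hit [D]

DIRTY = [1]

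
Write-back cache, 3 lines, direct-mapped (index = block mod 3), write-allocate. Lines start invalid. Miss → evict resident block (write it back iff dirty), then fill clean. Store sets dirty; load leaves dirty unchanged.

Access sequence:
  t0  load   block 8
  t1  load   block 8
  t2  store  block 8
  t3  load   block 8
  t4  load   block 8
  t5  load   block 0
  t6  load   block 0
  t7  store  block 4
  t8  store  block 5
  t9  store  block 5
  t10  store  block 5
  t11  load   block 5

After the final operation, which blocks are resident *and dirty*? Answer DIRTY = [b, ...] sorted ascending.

0: R B8 -> L2 miss  d=-]
1: R B8 -> L2 hit  d=-]
2: W B8 -> L2 hit  d=D]
3: R B8 -> L2 hit  d=D]
4: R B8 -> L2 hit  d=D]
5: R B0 -> L0 miss  d=-]
6: R B0 -> L0 hit  d=-]
7: W B4 -> L1 miss  d=D]
8: W B5 -> L2 miss wb->B8  d=D]
9: W B5 -> L2 hit  d=D]
10: W B5 -> L2 hit  d=D]
11: R B5 -> L2 hit  d=D]

DIRTY = [4, 5]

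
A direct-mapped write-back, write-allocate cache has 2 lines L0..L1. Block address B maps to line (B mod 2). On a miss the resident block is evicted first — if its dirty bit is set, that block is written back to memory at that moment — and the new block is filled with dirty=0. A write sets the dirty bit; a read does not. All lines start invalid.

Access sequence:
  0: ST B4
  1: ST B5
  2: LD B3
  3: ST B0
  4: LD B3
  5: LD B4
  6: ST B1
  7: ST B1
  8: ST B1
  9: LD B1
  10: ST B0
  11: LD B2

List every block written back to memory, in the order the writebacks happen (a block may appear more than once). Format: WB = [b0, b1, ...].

0: W B4 → L0 miss [D]
1: W B5 → L1 miss [D]
2: R B3 → L1 miss wb→B5 [-]
3: W B0 → L0 miss wb→B4 [D]
4: R B3 → L1 hit [-]
5: R B4 → L0 miss wb→B0 [-]
6: W B1 → L1 miss [D]
7: W B1 → L1 hit [D]
8: W B1 → L1 hit [D]
9: R B1 → L1 hit [D]
10: W B0 → L0 miss [D]
11: R B2 → L0 miss wb→B0 [-]

WB = [5, 4, 0, 0]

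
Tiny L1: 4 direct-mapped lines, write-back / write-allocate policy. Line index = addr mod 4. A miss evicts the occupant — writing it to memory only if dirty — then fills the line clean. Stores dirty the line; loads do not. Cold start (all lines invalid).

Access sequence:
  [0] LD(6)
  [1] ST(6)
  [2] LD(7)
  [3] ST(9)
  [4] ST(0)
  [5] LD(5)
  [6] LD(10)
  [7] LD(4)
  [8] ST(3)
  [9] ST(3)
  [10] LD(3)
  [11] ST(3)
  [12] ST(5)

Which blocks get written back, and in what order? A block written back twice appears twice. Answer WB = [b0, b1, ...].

  0 | R B6 → L2 miss [-]
  1 | W B6 → L2 hit [D]
  2 | R B7 → L3 miss [-]
  3 | W B9 → L1 miss [D]
  4 | W B0 → L0 miss [D]
  5 | R B5 → L1 miss wb→B9 [-]
  6 | R B10 → L2 miss wb→B6 [-]
  7 | R B4 → L0 miss wb→B0 [-]
  8 | W B3 → L3 miss [D]
  9 | W B3 → L3 hit [D]
  10 | R B3 → L3 hit [D]
  11 | W B3 → L3 hit [D]
  12 | W B5 → L1 hit [D]

WB = [9, 6, 0]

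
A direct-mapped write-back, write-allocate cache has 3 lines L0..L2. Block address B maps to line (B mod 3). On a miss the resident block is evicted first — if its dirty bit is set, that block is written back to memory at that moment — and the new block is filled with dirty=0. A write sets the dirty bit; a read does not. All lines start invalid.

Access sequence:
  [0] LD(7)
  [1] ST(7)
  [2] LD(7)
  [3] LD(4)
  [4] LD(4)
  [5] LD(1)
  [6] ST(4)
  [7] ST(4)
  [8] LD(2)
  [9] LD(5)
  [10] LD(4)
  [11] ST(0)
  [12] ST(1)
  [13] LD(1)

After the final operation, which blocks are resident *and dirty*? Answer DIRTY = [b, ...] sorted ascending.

0: R B7 → L1 miss [-]
1: W B7 → L1 hit [D]
2: R B7 → L1 hit [D]
3: R B4 → L1 miss wb→B7 [-]
4: R B4 → L1 hit [-]
5: R B1 → L1 miss [-]
6: W B4 → L1 miss [D]
7: W B4 → L1 hit [D]
8: R B2 → L2 miss [-]
9: R B5 → L2 miss [-]
10: R B4 → L1 hit [D]
11: W B0 → L0 miss [D]
12: W B1 → L1 miss wb→B4 [D]
13: R B1 → L1 hit [D]

DIRTY = [0, 1]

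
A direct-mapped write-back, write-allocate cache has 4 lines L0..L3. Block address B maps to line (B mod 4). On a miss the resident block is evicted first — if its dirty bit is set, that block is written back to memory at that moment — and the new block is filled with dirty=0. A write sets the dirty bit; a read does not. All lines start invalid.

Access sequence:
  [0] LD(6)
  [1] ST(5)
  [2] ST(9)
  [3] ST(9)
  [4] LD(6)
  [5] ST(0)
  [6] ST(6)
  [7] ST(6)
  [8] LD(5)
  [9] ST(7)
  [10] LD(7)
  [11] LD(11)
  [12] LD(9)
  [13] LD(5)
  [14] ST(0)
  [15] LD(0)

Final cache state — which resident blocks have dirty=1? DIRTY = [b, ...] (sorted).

  0 | R B6 → L2 miss [-]
  1 | W B5 → L1 miss [D]
  2 | W B9 → L1 miss wb→B5 [D]
  3 | W B9 → L1 hit [D]
  4 | R B6 → L2 hit [-]
  5 | W B0 → L0 miss [D]
  6 | W B6 → L2 hit [D]
  7 | W B6 → L2 hit [D]
  8 | R B5 → L1 miss wb→B9 [-]
  9 | W B7 → L3 miss [D]
  10 | R B7 → L3 hit [D]
  11 | R B11 → L3 miss wb→B7 [-]
  12 | R B9 → L1 miss [-]
  13 | R B5 → L1 miss [-]
  14 | W B0 → L0 hit [D]
  15 | R B0 → L0 hit [D]

DIRTY = [0, 6]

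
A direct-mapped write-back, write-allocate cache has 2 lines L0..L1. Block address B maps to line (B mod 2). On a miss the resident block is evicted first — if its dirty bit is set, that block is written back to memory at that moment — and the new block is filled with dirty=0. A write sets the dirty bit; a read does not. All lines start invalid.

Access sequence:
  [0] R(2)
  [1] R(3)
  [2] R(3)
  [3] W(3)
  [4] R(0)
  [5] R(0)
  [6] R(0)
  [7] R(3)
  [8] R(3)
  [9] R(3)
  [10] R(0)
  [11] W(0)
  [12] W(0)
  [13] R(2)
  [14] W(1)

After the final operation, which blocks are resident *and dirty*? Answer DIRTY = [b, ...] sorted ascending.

DIRTY = [1]

  0 | R B2 → L0 miss [-]
  1 | R B3 → L1 miss [-]
  2 | R B3 → L1 hit [-]
  3 | W B3 → L1 hit [D]
  4 | R B0 → L0 miss [-]
  5 | R B0 → L0 hit [-]
  6 | R B0 → L0 hit [-]
  7 | R B3 → L1 hit [D]
  8 | R B3 → L1 hit [D]
  9 | R B3 → L1 hit [D]
  10 | R B0 → L0 hit [-]
  11 | W B0 → L0 hit [D]
  12 | W B0 → L0 hit [D]
  13 | R B2 → L0 miss wb→B0 [-]
  14 | W B1 → L1 miss wb→B3 [D]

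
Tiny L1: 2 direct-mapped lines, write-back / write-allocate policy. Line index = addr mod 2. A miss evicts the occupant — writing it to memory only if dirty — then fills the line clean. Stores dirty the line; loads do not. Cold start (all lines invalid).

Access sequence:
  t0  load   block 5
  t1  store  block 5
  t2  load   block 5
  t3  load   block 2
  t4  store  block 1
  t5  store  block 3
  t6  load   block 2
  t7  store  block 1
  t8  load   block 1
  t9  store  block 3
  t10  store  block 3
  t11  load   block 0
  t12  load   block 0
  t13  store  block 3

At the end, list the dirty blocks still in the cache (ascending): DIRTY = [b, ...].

DIRTY = [3]

  0 | R B5 → L1 miss [-]
  1 | W B5 → L1 hit [D]
  2 | R B5 → L1 hit [D]
  3 | R B2 → L0 miss [-]
  4 | W B1 → L1 miss wb→B5 [D]
  5 | W B3 → L1 miss wb→B1 [D]
  6 | R B2 → L0 hit [-]
  7 | W B1 → L1 miss wb→B3 [D]
  8 | R B1 → L1 hit [D]
  9 | W B3 → L1 miss wb→B1 [D]
  10 | W B3 → L1 hit [D]
  11 | R B0 → L0 miss [-]
  12 | R B0 → L0 hit [-]
  13 | W B3 → L1 hit [D]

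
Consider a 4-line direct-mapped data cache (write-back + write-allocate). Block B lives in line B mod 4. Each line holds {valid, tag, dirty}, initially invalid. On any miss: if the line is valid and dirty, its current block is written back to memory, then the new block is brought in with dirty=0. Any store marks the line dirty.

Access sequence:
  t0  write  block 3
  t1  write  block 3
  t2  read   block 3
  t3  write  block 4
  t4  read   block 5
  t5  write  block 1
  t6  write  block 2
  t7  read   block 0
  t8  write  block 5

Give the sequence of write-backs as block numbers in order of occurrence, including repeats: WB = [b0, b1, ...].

WB = [4, 1]

0: W B3 → L3 miss [D]
1: W B3 → L3 hit [D]
2: R B3 → L3 hit [D]
3: W B4 → L0 miss [D]
4: R B5 → L1 miss [-]
5: W B1 → L1 miss [D]
6: W B2 → L2 miss [D]
7: R B0 → L0 miss wb→B4 [-]
8: W B5 → L1 miss wb→B1 [D]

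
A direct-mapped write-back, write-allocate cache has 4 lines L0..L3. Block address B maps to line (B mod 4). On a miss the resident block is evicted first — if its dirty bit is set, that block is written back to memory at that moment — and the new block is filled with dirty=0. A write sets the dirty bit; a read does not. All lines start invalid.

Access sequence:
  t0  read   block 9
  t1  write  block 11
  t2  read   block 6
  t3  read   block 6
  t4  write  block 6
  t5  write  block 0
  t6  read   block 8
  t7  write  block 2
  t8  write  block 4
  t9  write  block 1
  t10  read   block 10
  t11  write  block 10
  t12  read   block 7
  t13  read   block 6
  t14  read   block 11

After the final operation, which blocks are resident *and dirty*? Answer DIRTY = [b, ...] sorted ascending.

0: R B9 → L1 miss [-]
1: W B11 → L3 miss [D]
2: R B6 → L2 miss [-]
3: R B6 → L2 hit [-]
4: W B6 → L2 hit [D]
5: W B0 → L0 miss [D]
6: R B8 → L0 miss wb→B0 [-]
7: W B2 → L2 miss wb→B6 [D]
8: W B4 → L0 miss [D]
9: W B1 → L1 miss [D]
10: R B10 → L2 miss wb→B2 [-]
11: W B10 → L2 hit [D]
12: R B7 → L3 miss wb→B11 [-]
13: R B6 → L2 miss wb→B10 [-]
14: R B11 → L3 miss [-]

DIRTY = [1, 4]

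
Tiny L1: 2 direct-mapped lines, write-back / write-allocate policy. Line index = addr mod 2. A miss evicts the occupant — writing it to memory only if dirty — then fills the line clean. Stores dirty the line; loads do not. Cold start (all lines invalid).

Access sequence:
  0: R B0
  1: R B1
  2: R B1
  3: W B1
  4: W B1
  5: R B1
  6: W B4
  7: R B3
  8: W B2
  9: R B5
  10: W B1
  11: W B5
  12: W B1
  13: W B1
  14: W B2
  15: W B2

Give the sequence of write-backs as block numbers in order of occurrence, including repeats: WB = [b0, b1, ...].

0: R B0 → L0 miss [-]
1: R B1 → L1 miss [-]
2: R B1 → L1 hit [-]
3: W B1 → L1 hit [D]
4: W B1 → L1 hit [D]
5: R B1 → L1 hit [D]
6: W B4 → L0 miss [D]
7: R B3 → L1 miss wb→B1 [-]
8: W B2 → L0 miss wb→B4 [D]
9: R B5 → L1 miss [-]
10: W B1 → L1 miss [D]
11: W B5 → L1 miss wb→B1 [D]
12: W B1 → L1 miss wb→B5 [D]
13: W B1 → L1 hit [D]
14: W B2 → L0 hit [D]
15: W B2 → L0 hit [D]

WB = [1, 4, 1, 5]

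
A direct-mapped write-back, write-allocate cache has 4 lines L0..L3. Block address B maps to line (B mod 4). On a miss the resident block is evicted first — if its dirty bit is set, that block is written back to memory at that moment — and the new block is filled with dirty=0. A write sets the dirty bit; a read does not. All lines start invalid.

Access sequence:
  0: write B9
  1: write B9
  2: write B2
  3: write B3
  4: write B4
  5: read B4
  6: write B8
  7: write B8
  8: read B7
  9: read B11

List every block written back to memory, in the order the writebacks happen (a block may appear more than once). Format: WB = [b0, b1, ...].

WB = [4, 3]

0: W B9 -> L1 miss  d=D]
1: W B9 -> L1 hit  d=D]
2: W B2 -> L2 miss  d=D]
3: W B3 -> L3 miss  d=D]
4: W B4 -> L0 miss  d=D]
5: R B4 -> L0 hit  d=D]
6: W B8 -> L0 miss wb->B4  d=D]
7: W B8 -> L0 hit  d=D]
8: R B7 -> L3 miss wb->B3  d=-]
9: R B11 -> L3 miss  d=-]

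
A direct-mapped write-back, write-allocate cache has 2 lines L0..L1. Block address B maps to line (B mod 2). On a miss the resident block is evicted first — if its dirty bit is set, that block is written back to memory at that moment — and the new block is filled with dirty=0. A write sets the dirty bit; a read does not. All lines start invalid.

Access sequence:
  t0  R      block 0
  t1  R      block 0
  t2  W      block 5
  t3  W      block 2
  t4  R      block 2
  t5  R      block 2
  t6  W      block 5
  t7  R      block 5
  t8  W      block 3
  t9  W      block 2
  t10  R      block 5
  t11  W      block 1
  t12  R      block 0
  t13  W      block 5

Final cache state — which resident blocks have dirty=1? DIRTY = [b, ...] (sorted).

0: R B0 → L0 miss [-]
1: R B0 → L0 hit [-]
2: W B5 → L1 miss [D]
3: W B2 → L0 miss [D]
4: R B2 → L0 hit [D]
5: R B2 → L0 hit [D]
6: W B5 → L1 hit [D]
7: R B5 → L1 hit [D]
8: W B3 → L1 miss wb→B5 [D]
9: W B2 → L0 hit [D]
10: R B5 → L1 miss wb→B3 [-]
11: W B1 → L1 miss [D]
12: R B0 → L0 miss wb→B2 [-]
13: W B5 → L1 miss wb→B1 [D]

DIRTY = [5]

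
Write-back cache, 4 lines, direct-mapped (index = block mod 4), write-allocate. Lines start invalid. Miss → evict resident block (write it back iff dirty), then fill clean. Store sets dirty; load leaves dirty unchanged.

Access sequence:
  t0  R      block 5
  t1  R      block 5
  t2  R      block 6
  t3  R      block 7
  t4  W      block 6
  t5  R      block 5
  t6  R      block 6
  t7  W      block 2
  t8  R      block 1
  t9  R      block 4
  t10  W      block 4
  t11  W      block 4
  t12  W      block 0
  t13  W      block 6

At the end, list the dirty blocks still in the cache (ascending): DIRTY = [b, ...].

DIRTY = [0, 6]

  0 | R B5 → L1 miss [-]
  1 | R B5 → L1 hit [-]
  2 | R B6 → L2 miss [-]
  3 | R B7 → L3 miss [-]
  4 | W B6 → L2 hit [D]
  5 | R B5 → L1 hit [-]
  6 | R B6 → L2 hit [D]
  7 | W B2 → L2 miss wb→B6 [D]
  8 | R B1 → L1 miss [-]
  9 | R B4 → L0 miss [-]
  10 | W B4 → L0 hit [D]
  11 | W B4 → L0 hit [D]
  12 | W B0 → L0 miss wb→B4 [D]
  13 | W B6 → L2 miss wb→B2 [D]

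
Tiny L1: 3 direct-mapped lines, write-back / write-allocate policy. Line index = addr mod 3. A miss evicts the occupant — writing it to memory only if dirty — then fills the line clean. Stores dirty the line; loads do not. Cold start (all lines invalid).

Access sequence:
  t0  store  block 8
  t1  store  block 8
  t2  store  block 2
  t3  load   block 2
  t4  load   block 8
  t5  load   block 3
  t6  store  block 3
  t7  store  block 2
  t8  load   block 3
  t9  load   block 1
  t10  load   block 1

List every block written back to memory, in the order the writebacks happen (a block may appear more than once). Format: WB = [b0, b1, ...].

WB = [8, 2]

  0 | W B8 → L2 miss [D]
  1 | W B8 → L2 hit [D]
  2 | W B2 → L2 miss wb→B8 [D]
  3 | R B2 → L2 hit [D]
  4 | R B8 → L2 miss wb→B2 [-]
  5 | R B3 → L0 miss [-]
  6 | W B3 → L0 hit [D]
  7 | W B2 → L2 miss [D]
  8 | R B3 → L0 hit [D]
  9 | R B1 → L1 miss [-]
  10 | R B1 → L1 hit [-]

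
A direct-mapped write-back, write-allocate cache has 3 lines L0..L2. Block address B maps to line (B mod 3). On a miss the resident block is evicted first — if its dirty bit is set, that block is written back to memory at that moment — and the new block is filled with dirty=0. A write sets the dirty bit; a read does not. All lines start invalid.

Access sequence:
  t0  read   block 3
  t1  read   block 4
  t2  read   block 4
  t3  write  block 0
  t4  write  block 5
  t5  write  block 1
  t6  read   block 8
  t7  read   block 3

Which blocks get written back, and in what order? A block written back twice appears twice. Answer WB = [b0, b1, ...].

  0 | R B3 → L0 miss [-]
  1 | R B4 → L1 miss [-]
  2 | R B4 → L1 hit [-]
  3 | W B0 → L0 miss [D]
  4 | W B5 → L2 miss [D]
  5 | W B1 → L1 miss [D]
  6 | R B8 → L2 miss wb→B5 [-]
  7 | R B3 → L0 miss wb→B0 [-]

WB = [5, 0]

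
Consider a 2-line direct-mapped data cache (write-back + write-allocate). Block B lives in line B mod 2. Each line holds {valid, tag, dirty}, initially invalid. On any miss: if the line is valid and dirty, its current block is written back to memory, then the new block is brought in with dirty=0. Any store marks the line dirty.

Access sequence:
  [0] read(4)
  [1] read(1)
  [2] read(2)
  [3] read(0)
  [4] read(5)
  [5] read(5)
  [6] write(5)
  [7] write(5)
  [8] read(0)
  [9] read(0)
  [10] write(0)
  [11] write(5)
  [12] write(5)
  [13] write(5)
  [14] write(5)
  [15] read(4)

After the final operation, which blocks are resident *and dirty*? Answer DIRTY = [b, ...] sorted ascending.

DIRTY = [5]

0: R B4 -> L0 miss  d=-]
1: R B1 -> L1 miss  d=-]
2: R B2 -> L0 miss  d=-]
3: R B0 -> L0 miss  d=-]
4: R B5 -> L1 miss  d=-]
5: R B5 -> L1 hit  d=-]
6: W B5 -> L1 hit  d=D]
7: W B5 -> L1 hit  d=D]
8: R B0 -> L0 hit  d=-]
9: R B0 -> L0 hit  d=-]
10: W B0 -> L0 hit  d=D]
11: W B5 -> L1 hit  d=D]
12: W B5 -> L1 hit  d=D]
13: W B5 -> L1 hit  d=D]
14: W B5 -> L1 hit  d=D]
15: R B4 -> L0 miss wb->B0  d=-]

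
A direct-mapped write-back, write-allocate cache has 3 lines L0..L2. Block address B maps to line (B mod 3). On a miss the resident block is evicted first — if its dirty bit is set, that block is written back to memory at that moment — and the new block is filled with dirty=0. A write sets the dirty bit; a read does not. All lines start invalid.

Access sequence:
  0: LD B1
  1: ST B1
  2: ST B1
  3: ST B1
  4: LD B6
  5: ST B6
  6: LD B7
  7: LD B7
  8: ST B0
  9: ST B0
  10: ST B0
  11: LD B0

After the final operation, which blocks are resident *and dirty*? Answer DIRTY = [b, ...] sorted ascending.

DIRTY = [0]

0: R B1 → L1 miss [-]
1: W B1 → L1 hit [D]
2: W B1 → L1 hit [D]
3: W B1 → L1 hit [D]
4: R B6 → L0 miss [-]
5: W B6 → L0 hit [D]
6: R B7 → L1 miss wb→B1 [-]
7: R B7 → L1 hit [-]
8: W B0 → L0 miss wb→B6 [D]
9: W B0 → L0 hit [D]
10: W B0 → L0 hit [D]
11: R B0 → L0 hit [D]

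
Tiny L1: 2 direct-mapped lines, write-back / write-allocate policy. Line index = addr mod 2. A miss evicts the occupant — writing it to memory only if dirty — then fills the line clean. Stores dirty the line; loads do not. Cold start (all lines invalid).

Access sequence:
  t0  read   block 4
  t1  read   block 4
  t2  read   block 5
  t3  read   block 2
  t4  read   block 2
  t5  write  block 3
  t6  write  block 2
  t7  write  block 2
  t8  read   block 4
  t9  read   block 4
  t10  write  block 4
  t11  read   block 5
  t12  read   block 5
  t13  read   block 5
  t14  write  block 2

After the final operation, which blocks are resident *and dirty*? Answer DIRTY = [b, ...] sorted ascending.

DIRTY = [2]

0: R B4 → L0 miss [-]
1: R B4 → L0 hit [-]
2: R B5 → L1 miss [-]
3: R B2 → L0 miss [-]
4: R B2 → L0 hit [-]
5: W B3 → L1 miss [D]
6: W B2 → L0 hit [D]
7: W B2 → L0 hit [D]
8: R B4 → L0 miss wb→B2 [-]
9: R B4 → L0 hit [-]
10: W B4 → L0 hit [D]
11: R B5 → L1 miss wb→B3 [-]
12: R B5 → L1 hit [-]
13: R B5 → L1 hit [-]
14: W B2 → L0 miss wb→B4 [D]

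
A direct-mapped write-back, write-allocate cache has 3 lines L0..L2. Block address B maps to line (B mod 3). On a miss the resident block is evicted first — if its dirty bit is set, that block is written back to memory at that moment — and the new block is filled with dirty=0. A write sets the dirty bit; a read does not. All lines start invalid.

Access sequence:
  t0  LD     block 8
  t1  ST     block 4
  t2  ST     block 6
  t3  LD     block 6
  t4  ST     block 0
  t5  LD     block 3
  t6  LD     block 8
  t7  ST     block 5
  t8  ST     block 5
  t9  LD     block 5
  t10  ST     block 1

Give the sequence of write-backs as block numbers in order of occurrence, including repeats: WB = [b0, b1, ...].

0: R B8 -> L2 miss  d=-]
1: W B4 -> L1 miss  d=D]
2: W B6 -> L0 miss  d=D]
3: R B6 -> L0 hit  d=D]
4: W B0 -> L0 miss wb->B6  d=D]
5: R B3 -> L0 miss wb->B0  d=-]
6: R B8 -> L2 hit  d=-]
7: W B5 -> L2 miss  d=D]
8: W B5 -> L2 hit  d=D]
9: R B5 -> L2 hit  d=D]
10: W B1 -> L1 miss wb->B4  d=D]

WB = [6, 0, 4]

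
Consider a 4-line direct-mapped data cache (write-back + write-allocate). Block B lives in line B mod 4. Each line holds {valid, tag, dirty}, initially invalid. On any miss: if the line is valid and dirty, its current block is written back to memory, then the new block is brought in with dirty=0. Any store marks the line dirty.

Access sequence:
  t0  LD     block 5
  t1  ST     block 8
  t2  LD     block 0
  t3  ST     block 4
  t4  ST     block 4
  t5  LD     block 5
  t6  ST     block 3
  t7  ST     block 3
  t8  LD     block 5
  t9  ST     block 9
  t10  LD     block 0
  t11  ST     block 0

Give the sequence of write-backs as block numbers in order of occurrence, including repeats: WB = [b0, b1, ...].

0: R B5 -> L1 miss  d=-]
1: W B8 -> L0 miss  d=D]
2: R B0 -> L0 miss wb->B8  d=-]
3: W B4 -> L0 miss  d=D]
4: W B4 -> L0 hit  d=D]
5: R B5 -> L1 hit  d=-]
6: W B3 -> L3 miss  d=D]
7: W B3 -> L3 hit  d=D]
8: R B5 -> L1 hit  d=-]
9: W B9 -> L1 miss  d=D]
10: R B0 -> L0 miss wb->B4  d=-]
11: W B0 -> L0 hit  d=D]

WB = [8, 4]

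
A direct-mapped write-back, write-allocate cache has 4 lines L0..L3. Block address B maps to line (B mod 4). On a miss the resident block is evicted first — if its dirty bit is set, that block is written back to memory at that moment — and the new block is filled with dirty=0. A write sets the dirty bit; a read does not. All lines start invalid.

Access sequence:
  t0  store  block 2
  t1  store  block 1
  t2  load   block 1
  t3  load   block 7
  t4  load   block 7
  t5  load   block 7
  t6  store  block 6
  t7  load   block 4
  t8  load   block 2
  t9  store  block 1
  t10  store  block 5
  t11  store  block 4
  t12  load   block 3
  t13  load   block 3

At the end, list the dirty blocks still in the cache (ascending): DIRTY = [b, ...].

0: W B2 → L2 miss [D]
1: W B1 → L1 miss [D]
2: R B1 → L1 hit [D]
3: R B7 → L3 miss [-]
4: R B7 → L3 hit [-]
5: R B7 → L3 hit [-]
6: W B6 → L2 miss wb→B2 [D]
7: R B4 → L0 miss [-]
8: R B2 → L2 miss wb→B6 [-]
9: W B1 → L1 hit [D]
10: W B5 → L1 miss wb→B1 [D]
11: W B4 → L0 hit [D]
12: R B3 → L3 miss [-]
13: R B3 → L3 hit [-]

DIRTY = [4, 5]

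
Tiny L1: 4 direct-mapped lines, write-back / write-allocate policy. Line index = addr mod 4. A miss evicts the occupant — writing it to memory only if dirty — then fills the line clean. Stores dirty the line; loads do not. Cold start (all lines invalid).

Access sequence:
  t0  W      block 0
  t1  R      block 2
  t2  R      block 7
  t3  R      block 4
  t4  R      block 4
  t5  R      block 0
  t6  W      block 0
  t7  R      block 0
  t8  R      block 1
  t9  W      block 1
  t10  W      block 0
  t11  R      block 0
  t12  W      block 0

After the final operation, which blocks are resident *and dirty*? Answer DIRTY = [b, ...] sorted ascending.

DIRTY = [0, 1]

0: W B0 -> L0 miss  d=D]
1: R B2 -> L2 miss  d=-]
2: R B7 -> L3 miss  d=-]
3: R B4 -> L0 miss wb->B0  d=-]
4: R B4 -> L0 hit  d=-]
5: R B0 -> L0 miss  d=-]
6: W B0 -> L0 hit  d=D]
7: R B0 -> L0 hit  d=D]
8: R B1 -> L1 miss  d=-]
9: W B1 -> L1 hit  d=D]
10: W B0 -> L0 hit  d=D]
11: R B0 -> L0 hit  d=D]
12: W B0 -> L0 hit  d=D]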